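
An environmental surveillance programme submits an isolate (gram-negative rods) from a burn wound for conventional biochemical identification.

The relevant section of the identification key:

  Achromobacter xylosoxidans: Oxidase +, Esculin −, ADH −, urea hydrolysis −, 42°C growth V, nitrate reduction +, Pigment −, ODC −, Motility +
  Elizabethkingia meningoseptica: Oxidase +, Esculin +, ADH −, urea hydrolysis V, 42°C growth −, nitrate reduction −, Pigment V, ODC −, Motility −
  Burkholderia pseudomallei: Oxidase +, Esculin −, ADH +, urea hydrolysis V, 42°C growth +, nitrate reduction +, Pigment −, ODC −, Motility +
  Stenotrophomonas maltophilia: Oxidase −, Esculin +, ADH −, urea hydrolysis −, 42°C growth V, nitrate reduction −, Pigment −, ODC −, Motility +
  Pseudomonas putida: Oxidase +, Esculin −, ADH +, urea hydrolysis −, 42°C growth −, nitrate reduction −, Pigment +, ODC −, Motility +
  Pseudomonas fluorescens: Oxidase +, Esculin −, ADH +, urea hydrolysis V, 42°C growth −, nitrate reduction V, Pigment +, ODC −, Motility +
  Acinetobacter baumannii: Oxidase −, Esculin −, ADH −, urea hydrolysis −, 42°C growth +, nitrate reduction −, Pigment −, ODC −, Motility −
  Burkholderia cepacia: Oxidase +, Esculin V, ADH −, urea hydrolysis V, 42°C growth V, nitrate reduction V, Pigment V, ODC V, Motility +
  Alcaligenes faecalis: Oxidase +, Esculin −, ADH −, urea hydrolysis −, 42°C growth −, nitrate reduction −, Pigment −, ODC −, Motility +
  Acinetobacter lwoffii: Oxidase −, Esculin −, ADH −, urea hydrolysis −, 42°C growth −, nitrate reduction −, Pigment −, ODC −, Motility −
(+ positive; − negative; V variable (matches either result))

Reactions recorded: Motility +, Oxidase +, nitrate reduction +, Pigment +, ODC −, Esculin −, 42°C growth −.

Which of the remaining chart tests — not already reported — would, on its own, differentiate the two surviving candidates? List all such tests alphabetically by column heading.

ADH

42°C growth −: excludes Burkholderia pseudomallei, Acinetobacter baumannii — 8 left.
Oxidase +: excludes Stenotrophomonas maltophilia, Acinetobacter lwoffii — 6 left.
Motility +: excludes Elizabethkingia meningoseptica — 5 left.
nitrate reduction +: excludes Pseudomonas putida, Alcaligenes faecalis — 3 left.
Esculin −: all 3 remaining candidates are consistent.
ODC −: all 3 remaining candidates are consistent.
Pigment +: excludes Achromobacter xylosoxidans — 2 left.
Two candidates remain: Burkholderia cepacia and Pseudomonas fluorescens.
  ADH: Burkholderia cepacia −, Pseudomonas fluorescens + — discriminates.
  urea hydrolysis: V vs V — variable for at least one, does not separate.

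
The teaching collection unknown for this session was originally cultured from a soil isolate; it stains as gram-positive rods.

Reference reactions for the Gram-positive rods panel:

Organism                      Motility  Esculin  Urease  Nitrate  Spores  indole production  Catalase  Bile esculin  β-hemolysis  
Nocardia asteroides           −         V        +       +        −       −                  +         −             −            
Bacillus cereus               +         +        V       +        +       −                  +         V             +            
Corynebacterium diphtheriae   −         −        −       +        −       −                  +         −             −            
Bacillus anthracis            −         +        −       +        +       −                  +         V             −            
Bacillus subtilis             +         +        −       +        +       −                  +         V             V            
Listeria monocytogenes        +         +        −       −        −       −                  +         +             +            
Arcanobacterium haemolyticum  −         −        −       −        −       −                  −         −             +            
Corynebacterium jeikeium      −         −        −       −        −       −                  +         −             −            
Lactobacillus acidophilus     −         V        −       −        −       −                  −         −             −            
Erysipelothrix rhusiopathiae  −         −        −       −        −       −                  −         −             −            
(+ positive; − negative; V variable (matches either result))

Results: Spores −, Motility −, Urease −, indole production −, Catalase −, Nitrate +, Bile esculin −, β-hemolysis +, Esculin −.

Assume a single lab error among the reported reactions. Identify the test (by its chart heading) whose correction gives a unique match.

Nitrate

As reported, no row in the chart matches all 9 reactions.
Reversing β-hemolysis → still no organism matches.
Reversing Spores → still no organism matches.
Reversing Bile esculin → still no organism matches.
Reversing Nitrate (to −) → unique match: Arcanobacterium haemolyticum.
Reversing Motility → still no organism matches.
Reversing Urease → still no organism matches.
Reversing indole production → still no organism matches.
Reversing Catalase → still no organism matches.
Reversing Esculin → still no organism matches.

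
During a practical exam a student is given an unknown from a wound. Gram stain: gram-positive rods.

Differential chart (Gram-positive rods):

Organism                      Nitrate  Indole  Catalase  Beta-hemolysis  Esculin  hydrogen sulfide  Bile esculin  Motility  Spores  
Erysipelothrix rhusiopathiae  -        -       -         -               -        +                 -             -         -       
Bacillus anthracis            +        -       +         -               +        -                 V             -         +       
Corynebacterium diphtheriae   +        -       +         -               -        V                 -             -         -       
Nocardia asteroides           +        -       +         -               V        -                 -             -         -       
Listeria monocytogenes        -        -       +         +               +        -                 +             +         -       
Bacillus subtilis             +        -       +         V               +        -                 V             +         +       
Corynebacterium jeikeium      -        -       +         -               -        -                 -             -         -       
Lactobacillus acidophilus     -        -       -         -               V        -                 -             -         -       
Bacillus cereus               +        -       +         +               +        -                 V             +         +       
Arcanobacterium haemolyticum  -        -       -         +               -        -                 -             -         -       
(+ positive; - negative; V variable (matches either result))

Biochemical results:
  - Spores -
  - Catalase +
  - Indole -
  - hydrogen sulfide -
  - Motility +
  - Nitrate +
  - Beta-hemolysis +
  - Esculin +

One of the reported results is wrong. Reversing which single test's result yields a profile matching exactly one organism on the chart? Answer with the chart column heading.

Nitrate

As reported, no row in the chart matches all 8 reactions.
Reversing Motility → still no organism matches.
Reversing Nitrate (to -) → unique match: Listeria monocytogenes.
Reversing Esculin → still no organism matches.
Reversing Indole → still no organism matches.
Reversing Catalase → still no organism matches.
Reversing hydrogen sulfide → still no organism matches.
Reversing Spores → 2 organisms match (not unique).
Reversing Beta-hemolysis → still no organism matches.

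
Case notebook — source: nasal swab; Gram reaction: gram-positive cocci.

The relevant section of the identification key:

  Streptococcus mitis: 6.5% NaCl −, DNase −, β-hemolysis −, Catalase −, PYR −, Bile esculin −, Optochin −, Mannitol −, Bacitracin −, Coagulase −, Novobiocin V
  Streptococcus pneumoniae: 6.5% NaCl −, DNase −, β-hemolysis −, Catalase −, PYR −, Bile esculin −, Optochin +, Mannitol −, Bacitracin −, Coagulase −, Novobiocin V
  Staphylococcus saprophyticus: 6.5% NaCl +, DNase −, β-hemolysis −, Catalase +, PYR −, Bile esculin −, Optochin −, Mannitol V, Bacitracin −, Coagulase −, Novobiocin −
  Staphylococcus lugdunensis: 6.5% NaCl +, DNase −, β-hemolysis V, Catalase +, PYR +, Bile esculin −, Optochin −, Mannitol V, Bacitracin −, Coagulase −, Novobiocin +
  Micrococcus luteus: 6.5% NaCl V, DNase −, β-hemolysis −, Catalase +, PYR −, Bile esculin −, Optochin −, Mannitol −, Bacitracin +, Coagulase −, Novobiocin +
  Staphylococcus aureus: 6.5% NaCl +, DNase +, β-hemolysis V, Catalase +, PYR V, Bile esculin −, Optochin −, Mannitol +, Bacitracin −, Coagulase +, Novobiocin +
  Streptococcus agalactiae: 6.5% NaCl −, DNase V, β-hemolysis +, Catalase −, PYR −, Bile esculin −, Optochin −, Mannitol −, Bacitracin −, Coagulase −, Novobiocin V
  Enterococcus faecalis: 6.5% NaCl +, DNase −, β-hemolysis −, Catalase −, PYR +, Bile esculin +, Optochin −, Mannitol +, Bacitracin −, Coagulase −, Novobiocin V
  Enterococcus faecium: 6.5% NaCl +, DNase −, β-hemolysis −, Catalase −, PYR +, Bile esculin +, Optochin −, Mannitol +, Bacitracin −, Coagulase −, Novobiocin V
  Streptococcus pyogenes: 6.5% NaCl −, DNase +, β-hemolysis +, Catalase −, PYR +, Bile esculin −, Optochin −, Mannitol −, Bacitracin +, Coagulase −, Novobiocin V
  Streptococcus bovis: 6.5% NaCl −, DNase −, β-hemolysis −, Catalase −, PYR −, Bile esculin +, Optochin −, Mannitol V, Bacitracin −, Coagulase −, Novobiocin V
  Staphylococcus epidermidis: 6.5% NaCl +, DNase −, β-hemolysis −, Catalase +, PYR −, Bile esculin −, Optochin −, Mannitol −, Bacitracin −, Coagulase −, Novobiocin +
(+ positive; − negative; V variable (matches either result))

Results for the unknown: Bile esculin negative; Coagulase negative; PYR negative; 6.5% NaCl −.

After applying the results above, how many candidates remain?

4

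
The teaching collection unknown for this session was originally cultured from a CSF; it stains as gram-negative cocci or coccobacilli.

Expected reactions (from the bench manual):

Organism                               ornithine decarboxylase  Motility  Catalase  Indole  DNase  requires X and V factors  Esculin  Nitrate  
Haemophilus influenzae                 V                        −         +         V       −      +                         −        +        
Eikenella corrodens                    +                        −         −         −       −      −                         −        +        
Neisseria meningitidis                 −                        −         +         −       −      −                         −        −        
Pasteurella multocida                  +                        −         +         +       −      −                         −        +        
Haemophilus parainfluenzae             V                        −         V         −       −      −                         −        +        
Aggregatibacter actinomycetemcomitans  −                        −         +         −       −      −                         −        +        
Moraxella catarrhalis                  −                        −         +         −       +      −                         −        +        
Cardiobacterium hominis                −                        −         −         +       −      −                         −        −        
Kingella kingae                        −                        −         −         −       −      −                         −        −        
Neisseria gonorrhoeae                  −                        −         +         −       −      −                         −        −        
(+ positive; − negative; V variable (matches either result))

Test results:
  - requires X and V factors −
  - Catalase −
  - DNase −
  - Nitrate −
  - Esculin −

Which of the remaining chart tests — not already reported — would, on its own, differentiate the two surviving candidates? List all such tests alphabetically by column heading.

Indole

Esculin −: all 10 remaining candidates are consistent.
DNase −: excludes Moraxella catarrhalis — 9 left.
Catalase −: excludes 5 organisms — 4 left.
requires X and V factors −: all 4 remaining candidates are consistent.
Nitrate −: excludes Eikenella corrodens, Haemophilus parainfluenzae — 2 left.
Two candidates remain: Cardiobacterium hominis and Kingella kingae.
  ornithine decarboxylase: − vs − — same for both, does not separate.
  Motility: − vs − — same for both, does not separate.
  Indole: Cardiobacterium hominis +, Kingella kingae − — discriminates.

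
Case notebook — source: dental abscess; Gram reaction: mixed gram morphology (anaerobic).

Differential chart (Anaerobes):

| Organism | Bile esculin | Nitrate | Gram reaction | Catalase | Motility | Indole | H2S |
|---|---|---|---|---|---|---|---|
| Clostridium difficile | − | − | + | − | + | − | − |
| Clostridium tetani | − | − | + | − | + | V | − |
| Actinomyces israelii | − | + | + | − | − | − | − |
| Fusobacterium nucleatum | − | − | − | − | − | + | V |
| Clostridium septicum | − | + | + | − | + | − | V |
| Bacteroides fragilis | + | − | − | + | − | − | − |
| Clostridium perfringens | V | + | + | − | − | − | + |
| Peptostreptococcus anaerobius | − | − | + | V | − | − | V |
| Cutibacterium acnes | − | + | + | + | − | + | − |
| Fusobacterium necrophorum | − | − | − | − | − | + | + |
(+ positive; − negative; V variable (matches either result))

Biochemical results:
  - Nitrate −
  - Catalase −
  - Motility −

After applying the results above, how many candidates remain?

3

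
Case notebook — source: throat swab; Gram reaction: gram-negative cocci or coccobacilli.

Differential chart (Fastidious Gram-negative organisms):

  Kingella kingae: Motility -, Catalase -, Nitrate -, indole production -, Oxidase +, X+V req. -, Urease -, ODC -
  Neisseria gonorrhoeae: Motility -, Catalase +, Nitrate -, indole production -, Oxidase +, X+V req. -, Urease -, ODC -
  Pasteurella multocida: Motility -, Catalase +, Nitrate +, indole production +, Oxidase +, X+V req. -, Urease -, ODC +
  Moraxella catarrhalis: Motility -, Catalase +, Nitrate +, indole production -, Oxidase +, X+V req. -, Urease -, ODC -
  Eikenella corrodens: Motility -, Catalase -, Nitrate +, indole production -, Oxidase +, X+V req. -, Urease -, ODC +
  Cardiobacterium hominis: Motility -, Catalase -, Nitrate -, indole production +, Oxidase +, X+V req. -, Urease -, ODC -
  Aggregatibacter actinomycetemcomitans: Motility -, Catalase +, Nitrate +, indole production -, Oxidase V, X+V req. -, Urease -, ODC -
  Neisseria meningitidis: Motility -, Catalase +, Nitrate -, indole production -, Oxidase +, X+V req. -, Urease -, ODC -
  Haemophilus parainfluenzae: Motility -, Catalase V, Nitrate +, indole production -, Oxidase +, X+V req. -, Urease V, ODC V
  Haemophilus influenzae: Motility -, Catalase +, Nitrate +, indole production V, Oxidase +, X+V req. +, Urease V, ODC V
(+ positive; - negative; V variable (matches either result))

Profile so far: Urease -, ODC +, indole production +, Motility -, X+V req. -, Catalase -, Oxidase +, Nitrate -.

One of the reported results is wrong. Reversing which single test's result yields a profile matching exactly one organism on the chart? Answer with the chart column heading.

As reported, no row in the chart matches all 8 reactions.
Reversing ODC (to -) → unique match: Cardiobacterium hominis.
Reversing Nitrate → still no organism matches.
Reversing indole production → still no organism matches.
Reversing Urease → still no organism matches.
Reversing Catalase → still no organism matches.
Reversing X+V req. → still no organism matches.
Reversing Oxidase → still no organism matches.
Reversing Motility → still no organism matches.

ODC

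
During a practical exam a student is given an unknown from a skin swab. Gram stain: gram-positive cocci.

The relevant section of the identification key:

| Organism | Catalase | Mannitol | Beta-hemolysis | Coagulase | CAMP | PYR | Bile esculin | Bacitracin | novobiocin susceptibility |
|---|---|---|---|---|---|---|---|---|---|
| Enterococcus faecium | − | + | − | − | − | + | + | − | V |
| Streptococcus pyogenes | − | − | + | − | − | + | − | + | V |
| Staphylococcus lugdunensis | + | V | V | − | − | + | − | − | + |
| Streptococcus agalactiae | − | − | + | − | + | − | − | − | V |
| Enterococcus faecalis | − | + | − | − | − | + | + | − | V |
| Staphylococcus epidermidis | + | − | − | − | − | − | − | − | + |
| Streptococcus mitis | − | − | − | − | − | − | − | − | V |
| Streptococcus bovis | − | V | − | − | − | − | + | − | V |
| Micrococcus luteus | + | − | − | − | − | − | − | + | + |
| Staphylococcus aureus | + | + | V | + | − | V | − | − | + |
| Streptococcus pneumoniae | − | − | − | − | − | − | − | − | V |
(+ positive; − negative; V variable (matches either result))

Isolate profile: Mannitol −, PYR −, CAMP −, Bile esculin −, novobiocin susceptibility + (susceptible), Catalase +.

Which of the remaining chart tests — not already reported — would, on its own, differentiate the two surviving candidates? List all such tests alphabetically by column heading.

PYR −: excludes Enterococcus faecium, Streptococcus pyogenes, Staphylococcus lugdunensis, Enterococcus faecalis — 7 left.
Bile esculin −: excludes Streptococcus bovis — 6 left.
CAMP −: excludes Streptococcus agalactiae — 5 left.
Catalase +: excludes Streptococcus mitis, Streptococcus pneumoniae — 3 left.
novobiocin susceptibility +: all 3 remaining candidates are consistent.
Mannitol −: excludes Staphylococcus aureus — 2 left.
Two candidates remain: Micrococcus luteus and Staphylococcus epidermidis.
  Beta-hemolysis: − vs − — same for both, does not separate.
  Coagulase: − vs − — same for both, does not separate.
  Bacitracin: Micrococcus luteus +, Staphylococcus epidermidis − — discriminates.

Bacitracin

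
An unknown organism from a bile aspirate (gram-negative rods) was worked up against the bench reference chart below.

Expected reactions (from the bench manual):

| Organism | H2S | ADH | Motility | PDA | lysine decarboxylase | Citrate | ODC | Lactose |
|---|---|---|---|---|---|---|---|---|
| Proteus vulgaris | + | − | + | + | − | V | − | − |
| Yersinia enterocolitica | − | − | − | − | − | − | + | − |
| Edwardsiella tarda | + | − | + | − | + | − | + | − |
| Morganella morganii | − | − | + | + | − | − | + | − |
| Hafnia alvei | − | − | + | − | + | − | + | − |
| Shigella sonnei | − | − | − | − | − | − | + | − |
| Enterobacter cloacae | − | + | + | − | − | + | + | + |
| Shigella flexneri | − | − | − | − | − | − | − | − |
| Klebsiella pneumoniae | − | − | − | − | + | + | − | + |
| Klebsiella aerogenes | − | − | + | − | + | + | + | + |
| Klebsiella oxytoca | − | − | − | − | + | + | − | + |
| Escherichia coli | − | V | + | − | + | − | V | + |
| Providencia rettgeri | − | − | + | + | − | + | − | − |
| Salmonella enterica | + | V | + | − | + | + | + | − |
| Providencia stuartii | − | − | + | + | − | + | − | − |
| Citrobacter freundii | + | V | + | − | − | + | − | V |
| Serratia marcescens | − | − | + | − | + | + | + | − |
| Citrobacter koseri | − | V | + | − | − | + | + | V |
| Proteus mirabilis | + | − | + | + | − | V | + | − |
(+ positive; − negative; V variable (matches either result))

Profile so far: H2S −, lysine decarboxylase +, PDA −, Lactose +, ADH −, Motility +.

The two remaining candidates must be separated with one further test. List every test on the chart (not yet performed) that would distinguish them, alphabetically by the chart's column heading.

H2S −: excludes 5 organisms — 14 left.
ADH −: excludes Enterobacter cloacae — 13 left.
lysine decarboxylase +: excludes 7 organisms — 6 left.
Lactose +: excludes Hafnia alvei, Serratia marcescens — 4 left.
PDA −: all 4 remaining candidates are consistent.
Motility +: excludes Klebsiella pneumoniae, Klebsiella oxytoca — 2 left.
Two candidates remain: Escherichia coli and Klebsiella aerogenes.
  Citrate: Escherichia coli −, Klebsiella aerogenes + — discriminates.
  ODC: V vs + — variable for at least one, does not separate.

Citrate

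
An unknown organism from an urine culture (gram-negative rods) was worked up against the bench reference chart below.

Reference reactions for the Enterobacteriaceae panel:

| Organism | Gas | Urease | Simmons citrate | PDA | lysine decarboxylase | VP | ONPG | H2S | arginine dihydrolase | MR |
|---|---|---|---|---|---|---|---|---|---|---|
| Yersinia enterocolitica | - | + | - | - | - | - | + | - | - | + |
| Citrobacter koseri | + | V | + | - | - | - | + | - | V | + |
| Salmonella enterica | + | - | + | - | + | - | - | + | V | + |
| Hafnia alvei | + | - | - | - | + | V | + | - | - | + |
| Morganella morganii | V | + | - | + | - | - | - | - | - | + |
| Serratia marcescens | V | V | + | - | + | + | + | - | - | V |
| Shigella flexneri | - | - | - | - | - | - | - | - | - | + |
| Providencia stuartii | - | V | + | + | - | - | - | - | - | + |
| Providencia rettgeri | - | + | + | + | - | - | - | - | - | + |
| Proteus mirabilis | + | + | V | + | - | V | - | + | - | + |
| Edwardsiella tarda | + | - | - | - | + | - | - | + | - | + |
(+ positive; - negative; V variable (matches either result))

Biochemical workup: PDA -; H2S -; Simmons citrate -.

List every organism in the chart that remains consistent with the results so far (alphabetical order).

Hafnia alvei, Shigella flexneri, Yersinia enterocolitica

Simmons citrate -: excludes 5 organisms — 6 left.
PDA -: excludes Morganella morganii, Proteus mirabilis — 4 left.
H2S -: excludes Edwardsiella tarda — 3 left.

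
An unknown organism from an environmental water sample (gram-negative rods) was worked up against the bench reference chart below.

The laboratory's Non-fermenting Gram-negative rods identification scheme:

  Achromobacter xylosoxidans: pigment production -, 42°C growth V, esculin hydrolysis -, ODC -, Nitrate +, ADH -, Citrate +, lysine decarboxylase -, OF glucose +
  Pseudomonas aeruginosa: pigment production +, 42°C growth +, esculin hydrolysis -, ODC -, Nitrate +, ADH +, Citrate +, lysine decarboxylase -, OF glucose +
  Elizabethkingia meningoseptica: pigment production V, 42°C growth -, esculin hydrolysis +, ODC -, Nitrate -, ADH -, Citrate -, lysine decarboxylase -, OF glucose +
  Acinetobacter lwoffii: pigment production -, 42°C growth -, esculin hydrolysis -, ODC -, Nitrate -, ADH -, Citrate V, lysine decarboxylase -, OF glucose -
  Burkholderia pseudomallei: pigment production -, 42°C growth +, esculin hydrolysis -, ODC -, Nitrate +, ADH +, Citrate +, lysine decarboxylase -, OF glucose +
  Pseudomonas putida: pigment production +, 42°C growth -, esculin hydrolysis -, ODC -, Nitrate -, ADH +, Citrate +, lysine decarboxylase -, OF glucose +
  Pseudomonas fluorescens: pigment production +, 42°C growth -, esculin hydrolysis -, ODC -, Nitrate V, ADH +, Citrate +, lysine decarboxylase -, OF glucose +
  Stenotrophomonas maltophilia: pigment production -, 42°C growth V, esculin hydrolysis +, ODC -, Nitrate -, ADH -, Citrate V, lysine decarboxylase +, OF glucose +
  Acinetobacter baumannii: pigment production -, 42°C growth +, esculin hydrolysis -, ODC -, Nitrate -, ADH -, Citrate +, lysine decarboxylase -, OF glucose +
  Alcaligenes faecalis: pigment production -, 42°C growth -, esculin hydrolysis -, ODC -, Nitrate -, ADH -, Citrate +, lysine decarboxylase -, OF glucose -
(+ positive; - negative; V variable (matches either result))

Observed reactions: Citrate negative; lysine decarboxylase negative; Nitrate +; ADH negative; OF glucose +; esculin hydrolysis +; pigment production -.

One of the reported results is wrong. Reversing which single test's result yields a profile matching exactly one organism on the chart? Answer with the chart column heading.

As reported, no row in the chart matches all 7 reactions.
Reversing ADH → still no organism matches.
Reversing lysine decarboxylase → still no organism matches.
Reversing Citrate → still no organism matches.
Reversing OF glucose → still no organism matches.
Reversing pigment production → still no organism matches.
Reversing Nitrate (to -) → unique match: Elizabethkingia meningoseptica.
Reversing esculin hydrolysis → still no organism matches.

Nitrate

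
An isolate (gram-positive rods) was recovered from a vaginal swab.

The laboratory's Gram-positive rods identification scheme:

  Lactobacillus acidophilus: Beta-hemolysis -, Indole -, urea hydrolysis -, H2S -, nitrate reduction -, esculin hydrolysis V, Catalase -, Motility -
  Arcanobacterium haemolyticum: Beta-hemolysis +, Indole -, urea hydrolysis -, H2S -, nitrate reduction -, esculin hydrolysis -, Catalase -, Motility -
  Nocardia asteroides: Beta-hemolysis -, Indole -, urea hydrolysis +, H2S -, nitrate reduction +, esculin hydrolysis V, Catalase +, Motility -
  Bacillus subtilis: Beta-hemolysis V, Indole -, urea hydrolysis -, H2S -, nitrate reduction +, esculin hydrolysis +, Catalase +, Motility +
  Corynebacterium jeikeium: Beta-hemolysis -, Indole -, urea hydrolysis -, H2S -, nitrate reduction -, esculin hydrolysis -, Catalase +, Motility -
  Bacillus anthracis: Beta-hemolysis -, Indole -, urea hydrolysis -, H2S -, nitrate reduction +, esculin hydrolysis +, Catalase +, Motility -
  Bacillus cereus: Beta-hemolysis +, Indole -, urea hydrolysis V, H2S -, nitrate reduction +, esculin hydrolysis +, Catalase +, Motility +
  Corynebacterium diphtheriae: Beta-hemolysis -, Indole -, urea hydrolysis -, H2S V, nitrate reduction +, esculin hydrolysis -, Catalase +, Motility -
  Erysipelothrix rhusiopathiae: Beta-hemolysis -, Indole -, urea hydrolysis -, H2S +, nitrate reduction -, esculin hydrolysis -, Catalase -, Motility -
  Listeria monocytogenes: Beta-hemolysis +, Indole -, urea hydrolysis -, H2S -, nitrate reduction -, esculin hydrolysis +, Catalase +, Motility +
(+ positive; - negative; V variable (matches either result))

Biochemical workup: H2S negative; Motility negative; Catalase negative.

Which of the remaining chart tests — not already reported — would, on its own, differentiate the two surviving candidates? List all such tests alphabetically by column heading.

Motility -: excludes Bacillus subtilis, Bacillus cereus, Listeria monocytogenes — 7 left.
Catalase -: excludes Nocardia asteroides, Corynebacterium jeikeium, Bacillus anthracis, Corynebacterium diphtheriae — 3 left.
H2S -: excludes Erysipelothrix rhusiopathiae — 2 left.
Two candidates remain: Arcanobacterium haemolyticum and Lactobacillus acidophilus.
  Beta-hemolysis: Arcanobacterium haemolyticum +, Lactobacillus acidophilus - — discriminates.
  Indole: - vs - — same for both, does not separate.
  urea hydrolysis: - vs - — same for both, does not separate.
  nitrate reduction: - vs - — same for both, does not separate.
  esculin hydrolysis: - vs V — variable for at least one, does not separate.

Beta-hemolysis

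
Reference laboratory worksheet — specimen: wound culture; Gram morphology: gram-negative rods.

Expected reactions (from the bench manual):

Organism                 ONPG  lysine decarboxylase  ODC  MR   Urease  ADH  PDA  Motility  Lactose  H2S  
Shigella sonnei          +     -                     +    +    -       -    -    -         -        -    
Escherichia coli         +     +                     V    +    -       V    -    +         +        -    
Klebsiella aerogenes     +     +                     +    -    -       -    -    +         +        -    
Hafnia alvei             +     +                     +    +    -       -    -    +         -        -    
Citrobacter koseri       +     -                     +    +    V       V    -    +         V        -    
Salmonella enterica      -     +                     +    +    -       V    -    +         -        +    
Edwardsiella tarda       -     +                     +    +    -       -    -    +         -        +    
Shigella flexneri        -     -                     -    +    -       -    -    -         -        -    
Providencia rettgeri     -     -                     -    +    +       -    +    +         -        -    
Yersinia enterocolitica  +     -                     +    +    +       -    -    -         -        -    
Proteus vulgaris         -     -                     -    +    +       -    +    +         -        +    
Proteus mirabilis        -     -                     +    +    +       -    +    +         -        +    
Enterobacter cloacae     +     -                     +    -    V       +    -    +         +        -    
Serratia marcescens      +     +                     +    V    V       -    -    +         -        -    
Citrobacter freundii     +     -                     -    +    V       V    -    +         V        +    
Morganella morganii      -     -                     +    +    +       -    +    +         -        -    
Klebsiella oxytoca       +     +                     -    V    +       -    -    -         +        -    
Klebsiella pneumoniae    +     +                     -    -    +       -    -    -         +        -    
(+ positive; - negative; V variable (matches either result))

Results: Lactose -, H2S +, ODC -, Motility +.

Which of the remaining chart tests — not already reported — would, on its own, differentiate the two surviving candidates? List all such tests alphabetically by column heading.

ONPG, PDA

ODC -: excludes 11 organisms — 7 left.
Lactose -: excludes Escherichia coli, Klebsiella oxytoca, Klebsiella pneumoniae — 4 left.
Motility +: excludes Shigella flexneri — 3 left.
H2S +: excludes Providencia rettgeri — 2 left.
Two candidates remain: Citrobacter freundii and Proteus vulgaris.
  ONPG: Citrobacter freundii +, Proteus vulgaris - — discriminates.
  lysine decarboxylase: - vs - — same for both, does not separate.
  MR: + vs + — same for both, does not separate.
  Urease: V vs + — variable for at least one, does not separate.
  ADH: V vs - — variable for at least one, does not separate.
  PDA: Citrobacter freundii -, Proteus vulgaris + — discriminates.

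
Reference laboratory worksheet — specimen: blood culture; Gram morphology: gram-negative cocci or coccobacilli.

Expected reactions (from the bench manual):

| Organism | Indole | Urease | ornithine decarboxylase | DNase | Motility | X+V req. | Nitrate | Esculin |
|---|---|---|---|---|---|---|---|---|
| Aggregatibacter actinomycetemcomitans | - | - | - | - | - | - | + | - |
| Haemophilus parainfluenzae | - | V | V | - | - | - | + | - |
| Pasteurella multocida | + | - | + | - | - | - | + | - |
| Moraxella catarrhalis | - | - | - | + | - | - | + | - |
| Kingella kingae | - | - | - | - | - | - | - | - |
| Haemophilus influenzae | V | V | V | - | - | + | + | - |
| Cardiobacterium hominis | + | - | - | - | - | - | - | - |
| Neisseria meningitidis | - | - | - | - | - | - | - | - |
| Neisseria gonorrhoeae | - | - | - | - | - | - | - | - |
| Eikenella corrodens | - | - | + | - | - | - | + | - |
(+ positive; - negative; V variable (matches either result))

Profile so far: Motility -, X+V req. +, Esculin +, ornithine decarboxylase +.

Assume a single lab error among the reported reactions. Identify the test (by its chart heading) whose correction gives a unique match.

Esculin

As reported, no row in the chart matches all 4 reactions.
Reversing Esculin (to -) → unique match: Haemophilus influenzae.
Reversing X+V req. → still no organism matches.
Reversing Motility → still no organism matches.
Reversing ornithine decarboxylase → still no organism matches.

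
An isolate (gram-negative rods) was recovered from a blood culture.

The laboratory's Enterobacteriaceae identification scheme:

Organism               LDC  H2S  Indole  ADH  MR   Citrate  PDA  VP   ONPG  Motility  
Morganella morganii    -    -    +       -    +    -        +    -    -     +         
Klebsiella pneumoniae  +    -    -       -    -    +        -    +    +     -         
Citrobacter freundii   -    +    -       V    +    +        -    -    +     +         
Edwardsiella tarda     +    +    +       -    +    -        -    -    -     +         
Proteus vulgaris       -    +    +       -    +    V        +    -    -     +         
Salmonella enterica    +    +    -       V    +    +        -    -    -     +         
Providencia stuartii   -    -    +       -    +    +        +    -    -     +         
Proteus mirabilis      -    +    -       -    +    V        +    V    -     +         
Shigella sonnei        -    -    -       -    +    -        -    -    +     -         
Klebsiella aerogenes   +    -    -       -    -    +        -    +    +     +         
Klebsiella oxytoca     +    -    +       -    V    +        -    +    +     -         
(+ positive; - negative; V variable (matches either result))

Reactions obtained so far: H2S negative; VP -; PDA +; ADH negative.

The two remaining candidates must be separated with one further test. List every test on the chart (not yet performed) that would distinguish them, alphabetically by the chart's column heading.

Citrate

PDA +: excludes 7 organisms — 4 left.
VP -: all 4 remaining candidates are consistent.
ADH -: all 4 remaining candidates are consistent.
H2S -: excludes Proteus vulgaris, Proteus mirabilis — 2 left.
Two candidates remain: Morganella morganii and Providencia stuartii.
  LDC: - vs - — same for both, does not separate.
  Indole: + vs + — same for both, does not separate.
  MR: + vs + — same for both, does not separate.
  Citrate: Morganella morganii -, Providencia stuartii + — discriminates.
  ONPG: - vs - — same for both, does not separate.
  Motility: + vs + — same for both, does not separate.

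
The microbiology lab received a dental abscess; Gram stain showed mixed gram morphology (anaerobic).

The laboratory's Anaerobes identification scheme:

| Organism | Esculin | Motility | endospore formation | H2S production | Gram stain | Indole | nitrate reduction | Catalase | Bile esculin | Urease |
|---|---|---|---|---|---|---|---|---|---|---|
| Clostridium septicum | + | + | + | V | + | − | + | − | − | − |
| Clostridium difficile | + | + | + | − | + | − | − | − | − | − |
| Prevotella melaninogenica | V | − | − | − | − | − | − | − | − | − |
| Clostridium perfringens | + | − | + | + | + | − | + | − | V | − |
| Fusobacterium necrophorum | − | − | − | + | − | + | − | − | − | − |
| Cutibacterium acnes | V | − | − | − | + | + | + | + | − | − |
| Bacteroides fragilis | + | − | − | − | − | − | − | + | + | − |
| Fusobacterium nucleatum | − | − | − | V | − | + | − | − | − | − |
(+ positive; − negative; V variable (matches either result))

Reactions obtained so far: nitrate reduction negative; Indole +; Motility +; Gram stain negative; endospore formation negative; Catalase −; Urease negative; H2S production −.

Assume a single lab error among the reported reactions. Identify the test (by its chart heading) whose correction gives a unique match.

As reported, no row in the chart matches all 8 reactions.
Reversing Urease → still no organism matches.
Reversing Gram stain → still no organism matches.
Reversing H2S production → still no organism matches.
Reversing endospore formation → still no organism matches.
Reversing Indole → still no organism matches.
Reversing Catalase → still no organism matches.
Reversing Motility (to −) → unique match: Fusobacterium nucleatum.
Reversing nitrate reduction → still no organism matches.

Motility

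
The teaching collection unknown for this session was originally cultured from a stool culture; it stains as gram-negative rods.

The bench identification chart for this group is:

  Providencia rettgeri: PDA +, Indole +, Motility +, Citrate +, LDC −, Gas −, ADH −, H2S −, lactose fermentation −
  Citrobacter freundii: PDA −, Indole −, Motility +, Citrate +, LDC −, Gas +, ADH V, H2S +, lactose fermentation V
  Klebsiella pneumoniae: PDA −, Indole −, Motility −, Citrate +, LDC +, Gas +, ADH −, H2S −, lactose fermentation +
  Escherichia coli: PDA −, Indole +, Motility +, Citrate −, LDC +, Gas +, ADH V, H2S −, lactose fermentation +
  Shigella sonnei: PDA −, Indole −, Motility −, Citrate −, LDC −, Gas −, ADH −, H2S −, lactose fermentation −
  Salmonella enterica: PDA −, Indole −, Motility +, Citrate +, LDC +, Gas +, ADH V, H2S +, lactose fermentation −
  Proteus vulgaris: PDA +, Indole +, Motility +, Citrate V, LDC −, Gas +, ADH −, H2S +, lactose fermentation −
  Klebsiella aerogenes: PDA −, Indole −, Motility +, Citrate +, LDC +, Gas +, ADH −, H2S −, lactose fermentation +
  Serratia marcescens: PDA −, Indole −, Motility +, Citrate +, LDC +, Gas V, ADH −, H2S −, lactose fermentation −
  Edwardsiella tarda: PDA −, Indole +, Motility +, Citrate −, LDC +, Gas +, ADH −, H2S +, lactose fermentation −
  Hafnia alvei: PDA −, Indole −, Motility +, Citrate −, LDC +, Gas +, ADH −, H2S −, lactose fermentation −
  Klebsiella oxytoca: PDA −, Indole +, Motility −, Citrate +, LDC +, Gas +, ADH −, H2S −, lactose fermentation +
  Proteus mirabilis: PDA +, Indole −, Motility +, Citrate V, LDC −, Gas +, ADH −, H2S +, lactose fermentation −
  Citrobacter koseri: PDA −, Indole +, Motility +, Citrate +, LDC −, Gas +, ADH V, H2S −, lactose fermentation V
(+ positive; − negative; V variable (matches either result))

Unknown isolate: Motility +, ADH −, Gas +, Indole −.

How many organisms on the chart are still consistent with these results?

6

Indole −: excludes 6 organisms — 8 left.
Gas +: excludes Shigella sonnei — 7 left.
ADH −: all 7 remaining candidates are consistent.
Motility +: excludes Klebsiella pneumoniae — 6 left.
Still consistent: Citrobacter freundii, Hafnia alvei, Klebsiella aerogenes, Proteus mirabilis, Salmonella enterica, Serratia marcescens.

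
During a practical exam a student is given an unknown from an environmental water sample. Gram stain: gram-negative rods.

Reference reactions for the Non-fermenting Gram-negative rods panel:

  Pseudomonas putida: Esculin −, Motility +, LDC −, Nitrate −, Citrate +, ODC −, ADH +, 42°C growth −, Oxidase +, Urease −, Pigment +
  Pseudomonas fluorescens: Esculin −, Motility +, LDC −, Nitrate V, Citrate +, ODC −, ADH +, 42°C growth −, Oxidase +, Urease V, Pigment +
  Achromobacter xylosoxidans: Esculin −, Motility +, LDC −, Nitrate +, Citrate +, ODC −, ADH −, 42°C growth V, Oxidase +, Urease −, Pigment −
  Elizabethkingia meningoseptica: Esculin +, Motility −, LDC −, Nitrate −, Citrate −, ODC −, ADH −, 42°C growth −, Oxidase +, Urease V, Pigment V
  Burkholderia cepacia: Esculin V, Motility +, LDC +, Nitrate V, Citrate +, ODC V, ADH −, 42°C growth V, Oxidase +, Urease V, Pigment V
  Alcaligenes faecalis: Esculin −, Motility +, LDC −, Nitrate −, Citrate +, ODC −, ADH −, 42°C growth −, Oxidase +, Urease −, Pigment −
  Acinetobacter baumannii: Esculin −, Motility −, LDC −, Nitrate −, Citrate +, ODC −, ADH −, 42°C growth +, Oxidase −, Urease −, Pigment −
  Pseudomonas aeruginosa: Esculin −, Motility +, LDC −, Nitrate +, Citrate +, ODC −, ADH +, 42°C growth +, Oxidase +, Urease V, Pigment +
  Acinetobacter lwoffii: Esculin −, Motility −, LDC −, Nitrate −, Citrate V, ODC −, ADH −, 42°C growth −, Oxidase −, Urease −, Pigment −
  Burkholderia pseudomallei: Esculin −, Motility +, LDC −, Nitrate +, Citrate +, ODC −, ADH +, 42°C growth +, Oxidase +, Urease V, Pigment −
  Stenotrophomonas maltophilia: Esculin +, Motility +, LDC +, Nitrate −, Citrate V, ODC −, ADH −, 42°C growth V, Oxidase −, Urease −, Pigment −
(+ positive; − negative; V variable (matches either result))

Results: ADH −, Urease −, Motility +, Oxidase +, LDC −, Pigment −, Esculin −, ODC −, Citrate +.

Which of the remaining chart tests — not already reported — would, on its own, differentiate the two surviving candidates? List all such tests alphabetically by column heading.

ADH −: excludes Pseudomonas putida, Pseudomonas fluorescens, Pseudomonas aeruginosa, Burkholderia pseudomallei — 7 left.
Esculin −: excludes Elizabethkingia meningoseptica, Stenotrophomonas maltophilia — 5 left.
Citrate +: all 5 remaining candidates are consistent.
Pigment −: all 5 remaining candidates are consistent.
Motility +: excludes Acinetobacter baumannii, Acinetobacter lwoffii — 3 left.
ODC −: all 3 remaining candidates are consistent.
Oxidase +: all 3 remaining candidates are consistent.
Urease −: all 3 remaining candidates are consistent.
LDC −: excludes Burkholderia cepacia — 2 left.
Two candidates remain: Achromobacter xylosoxidans and Alcaligenes faecalis.
  Nitrate: Achromobacter xylosoxidans +, Alcaligenes faecalis − — discriminates.
  42°C growth: V vs − — variable for at least one, does not separate.

Nitrate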